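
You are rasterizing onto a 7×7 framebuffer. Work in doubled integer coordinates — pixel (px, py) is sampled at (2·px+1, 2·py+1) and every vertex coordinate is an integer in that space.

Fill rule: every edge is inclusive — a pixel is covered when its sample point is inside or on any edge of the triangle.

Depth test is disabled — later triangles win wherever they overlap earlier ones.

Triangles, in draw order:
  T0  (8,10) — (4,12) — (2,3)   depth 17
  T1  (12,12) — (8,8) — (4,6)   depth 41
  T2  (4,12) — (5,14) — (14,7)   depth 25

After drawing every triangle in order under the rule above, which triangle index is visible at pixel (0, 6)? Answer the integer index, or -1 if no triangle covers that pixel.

T0:
  2·area = 40
  edge (8, 10)→(4, 12): d=(-4,2) inclusive
  edge (4, 12)→(2, 3): d=(-2,-9) inclusive
  edge (2, 3)→(8, 10): d=(6,7) inclusive
    (1,2)@(3, 5): e=[30,5,5] → X
    (2,2)@(5, 5): e=[26,23,-9] → .
    (1,3)@(3, 7): e=[22,1,17] → X
    (2,3)@(5, 7): e=[18,19,3] → X
    (3,3)@(7, 7): e=[14,37,-11] → .
    (1,4)@(3, 9): e=[14,-3,29] → .
    (2,4)@(5, 9): e=[10,15,15] → X
    (3,4)@(7, 9): e=[6,33,1] → X
    (4,4)@(9, 9): e=[2,51,-13] → .
    (2,5)@(5, 11): e=[2,11,27] → X
    (3,5)@(7, 11): e=[-2,29,13] → .
    (2,6)@(5, 13): e=[-6,7,39] → .
  covered (6 px):
    . . . . . . .
    . . . . . . .
    . X . . . . .
    . X X . . . .
    . . X X . . .
    . . X . . . .
    . . . . . . .
T1:
  2·area = 8  (B↔C swapped to make it positive)
  edge (12, 12)→(4, 6): d=(-8,-6) inclusive
  edge (4, 6)→(8, 8): d=(4,2) inclusive
  edge (8, 8)→(12, 12): d=(4,4) inclusive
    (0,0)@(1, 1): e=[22,-14,0] → .  [on edge]
    (1,1)@(3, 3): e=[18,-10,0] → .  [on edge]
    (2,2)@(5, 5): e=[14,-6,0] → .  [on edge]
    (3,3)@(7, 7): e=[10,-2,0] → .  [on edge]
    (4,4)@(9, 9): e=[6,2,0] → X  [on edge]
    (5,4)@(11, 9): e=[18,-2,-8] → .
    (4,5)@(9, 11): e=[-10,10,8] → .
    (5,5)@(11, 11): e=[2,6,0] → X  [on edge]
    (6,5)@(13, 11): e=[14,2,-8] → .
    (5,6)@(11, 13): e=[-14,14,8] → .
    (6,6)@(13, 13): e=[-2,10,0] → .  [on edge]
  covered (2 px):
    . . . . . . .
    . . . . . . .
    . . . . . . .
    . . . . . . .
    . . . . X . .
    . . . . . X .
    . . . . . . .
T2:
  2·area = 25  (B↔C swapped to make it positive)
  edge (4, 12)→(14, 7): d=(10,-5) inclusive
  edge (14, 7)→(5, 14): d=(-9,7) inclusive
  edge (5, 14)→(4, 12): d=(-1,-2) inclusive
    (5,4)@(11, 9): e=[5,3,17] → X
    (6,4)@(13, 9): e=[15,-11,21] → .
    (3,5)@(7, 11): e=[5,13,7] → X
    (4,5)@(9, 11): e=[15,-1,11] → .
    (5,5)@(11, 11): e=[25,-15,15] → .
    (2,6)@(5, 13): e=[15,9,1] → X
    (3,6)@(7, 13): e=[25,-5,5] → .
  covered (3 px):
    . . . . . . .
    . . . . . . .
    . . . . . . .
    . . . . . . .
    . . . . . X .
    . . . X . . .
    . . X . . . .

Z-buffer (winner per pixel, '.' = empty):
  . . . . . . .
  . . . . . . .
  . 0 . . . . .
  . 0 0 . . . .
  . . 0 0 1 2 .
  . . 0 2 . 1 .
  . . 2 . . . .

Result: -1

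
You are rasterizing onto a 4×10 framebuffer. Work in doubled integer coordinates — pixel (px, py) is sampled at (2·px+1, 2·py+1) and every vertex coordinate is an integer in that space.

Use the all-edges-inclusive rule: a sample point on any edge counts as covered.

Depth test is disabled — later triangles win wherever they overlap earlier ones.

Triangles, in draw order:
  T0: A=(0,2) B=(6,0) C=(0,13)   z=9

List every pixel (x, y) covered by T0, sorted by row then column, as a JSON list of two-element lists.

T0:
  2·area = 66
  edge (0, 2)→(6, 0): d=(6,-2) inclusive
  edge (6, 0)→(0, 13): d=(-6,13) inclusive
  edge (0, 13)→(0, 2): d=(0,-11) inclusive
    (1,0)@(3, 1): e=[0,33,33] → #  [on edge]
    (2,0)@(5, 1): e=[4,7,55] → #
    (3,0)@(7, 1): e=[8,-19,77] → ·
    (0,1)@(1, 3): e=[8,47,11] → #
    (2,1)@(5, 3): e=[16,-5,55] → ·
    (0,2)@(1, 5): e=[20,35,11] → #
    (2,2)@(5, 5): e=[28,-17,55] → ·
    (0,3)@(1, 7): e=[32,23,11] → #
    (1,3)@(3, 7): e=[36,-3,33] → ·
    (0,4)@(1, 9): e=[44,11,11] → #
    (1,4)@(3, 9): e=[48,-15,33] → ·
    (0,5)@(1, 11): e=[56,-1,11] → ·
  covered (8 px):
    · # # ·
    # # · ·
    # # · ·
    # · · ·
    # · · ·
    · · · ·
    · · · ·
    · · · ·
    · · · ·
    · · · ·

Answer: [[1,0],[2,0],[0,1],[1,1],[0,2],[1,2],[0,3],[0,4]]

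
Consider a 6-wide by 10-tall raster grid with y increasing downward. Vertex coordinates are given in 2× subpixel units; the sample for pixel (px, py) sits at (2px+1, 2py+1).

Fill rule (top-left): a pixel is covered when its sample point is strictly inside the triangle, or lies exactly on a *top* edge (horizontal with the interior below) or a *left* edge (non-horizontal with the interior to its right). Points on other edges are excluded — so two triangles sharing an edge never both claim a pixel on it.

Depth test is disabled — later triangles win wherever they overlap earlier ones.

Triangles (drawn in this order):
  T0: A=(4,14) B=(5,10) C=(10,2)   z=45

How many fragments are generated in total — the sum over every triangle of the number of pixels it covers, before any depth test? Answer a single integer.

T0:
  2·area = 12
  edge (4, 14)→(5, 10): d=(1,-4) top-left  bias=+0
  edge (5, 10)→(10, 2): d=(5,-8) top-left  bias=+0
  edge (10, 2)→(4, 14): d=(-6,12) right/bottom  bias=-1
    (3,3)@(7, 7): e=[5,1,6] → █
    (4,3)@(9, 7): e=[13,17,-18] → ·
    (3,4)@(7, 9): e=[7,11,-6] → ·
    (2,5)@(5, 11): e=[1,5,6] → █
    (3,5)@(7, 11): e=[9,21,-18] → ·
    (2,6)@(5, 13): e=[3,15,-6] → ·
  covered (2 px):
    · · · · · ·
    · · · · · ·
    · · · · · ·
    · · · █ · ·
    · · · · · ·
    · · █ · · ·
    · · · · · ·
    · · · · · ·
    · · · · · ·
    · · · · · ·

Result: 2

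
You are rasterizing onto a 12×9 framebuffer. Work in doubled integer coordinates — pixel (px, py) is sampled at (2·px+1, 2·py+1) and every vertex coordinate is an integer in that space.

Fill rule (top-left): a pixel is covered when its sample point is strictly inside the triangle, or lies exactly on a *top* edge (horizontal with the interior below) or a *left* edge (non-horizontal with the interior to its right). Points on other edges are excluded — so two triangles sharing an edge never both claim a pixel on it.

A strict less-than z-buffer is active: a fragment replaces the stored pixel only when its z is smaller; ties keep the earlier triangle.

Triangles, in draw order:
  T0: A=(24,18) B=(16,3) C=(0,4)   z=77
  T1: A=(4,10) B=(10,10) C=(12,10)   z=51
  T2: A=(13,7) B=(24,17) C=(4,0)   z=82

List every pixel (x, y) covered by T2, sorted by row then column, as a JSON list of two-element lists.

T0:
  2·area = 248  (B↔C swapped to make it positive)
  edge (24, 18)→(0, 4): d=(-24,-14) top-left  bias=+0
  edge (0, 4)→(16, 3): d=(16,-1) top-left  bias=+0
  edge (16, 3)→(24, 18): d=(8,15) right/bottom  bias=-1
    (1,2)@(3, 5): e=[18,19,211] → █
    (2,2)@(5, 5): e=[46,21,181] → █
    (3,2)@(7, 5): e=[74,23,151] → █
    (4,2)@(9, 5): e=[102,25,121] → █
    (5,2)@(11, 5): e=[130,27,91] → █
    (6,2)@(13, 5): e=[158,29,61] → █
    (7,2)@(15, 5): e=[186,31,31] → █
    (8,2)@(17, 5): e=[214,33,1] → █
    (9,2)@(19, 5): e=[242,35,-29] → ·
    (1,3)@(3, 7): e=[-30,51,227] → ·
    (2,3)@(5, 7): e=[-2,53,197] → ·
    (3,3)@(7, 7): e=[26,55,167] → █
  covered (30 px):
    · · · · · · · · · · · ·
    · · · · · · · · · · · ·
    · █ █ █ █ █ █ █ █ · · ·
    · · · █ █ █ █ █ █ · · ·
    · · · · █ █ █ █ █ █ · ·
    · · · · · · █ █ █ █ · ·
    · · · · · · · · █ █ █ ·
    · · · · · · · · · █ █ ·
    · · · · · · · · · · · █
T1:
  degenerate (2·area = 0) — covers nothing
T2:
  2·area = 13
  edge (13, 7)→(24, 17): d=(11,10) right/bottom  bias=-1
  edge (24, 17)→(4, 0): d=(-20,-17) top-left  bias=+0
  edge (4, 0)→(13, 7): d=(9,7) right/bottom  bias=-1
    (6,3)@(13, 7): e=[0,13,0] → ·  [on edge]
    (7,4)@(15, 9): e=[2,7,4] → █
    (8,4)@(17, 9): e=[-18,41,-10] → ·
    (7,5)@(15, 11): e=[24,-33,22] → ·
    (8,5)@(17, 11): e=[4,1,8] → █
    (9,5)@(19, 11): e=[-16,35,-6] → ·
    (8,6)@(17, 13): e=[26,-39,26] → ·
  covered (2 px):
    · · · · · · · · · · · ·
    · · · · · · · · · · · ·
    · · · · · · · · · · · ·
    · · · · · · · · · · · ·
    · · · · · · · █ · · · ·
    · · · · · · · · █ · · ·
    · · · · · · · · · · · ·
    · · · · · · · · · · · ·
    · · · · · · · · · · · ·

Final: [[7,4],[8,5]]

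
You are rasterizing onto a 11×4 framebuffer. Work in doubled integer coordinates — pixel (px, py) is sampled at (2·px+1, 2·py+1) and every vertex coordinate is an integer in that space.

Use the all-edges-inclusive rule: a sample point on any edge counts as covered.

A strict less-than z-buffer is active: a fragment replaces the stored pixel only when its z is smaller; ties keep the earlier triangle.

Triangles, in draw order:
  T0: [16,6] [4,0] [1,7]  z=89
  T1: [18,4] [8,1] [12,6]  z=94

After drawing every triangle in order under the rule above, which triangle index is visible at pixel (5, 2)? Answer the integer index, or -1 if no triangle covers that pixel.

T0:
  2·area = 102  (B↔C swapped to make it positive)
  edge (16, 6)→(1, 7): d=(-15,1) inclusive
  edge (1, 7)→(4, 0): d=(3,-7) inclusive
  edge (4, 0)→(16, 6): d=(12,6) inclusive
    (2,0)@(5, 1): e=[86,10,6] → █
    (3,0)@(7, 1): e=[84,24,-6] → ·
    (1,1)@(3, 3): e=[58,2,42] → █
    (3,1)@(7, 3): e=[54,30,18] → █
    (4,1)@(9, 3): e=[52,44,6] → █
    (5,1)@(11, 3): e=[50,58,-6] → ·
    (1,2)@(3, 5): e=[28,8,66] → █
    (5,2)@(11, 5): e=[20,64,18] → █
    (6,2)@(13, 5): e=[18,78,6] → █
    (7,2)@(15, 5): e=[16,92,-6] → ·
    (0,3)@(1, 7): e=[0,0,102] → █  [on edge]
    (1,3)@(3, 7): e=[-2,14,90] → ·
  covered (12 px):
    · · █ · · · · · · · ·
    · █ █ █ █ · · · · · ·
    · █ █ █ █ █ █ · · · ·
    █ · · · · · · · · · ·
T1:
  2·area = 38  (B↔C swapped to make it positive)
  edge (18, 4)→(12, 6): d=(-6,2) inclusive
  edge (12, 6)→(8, 1): d=(-4,-5) inclusive
  edge (8, 1)→(18, 4): d=(10,3) inclusive
    (5,1)@(11, 3): e=[20,7,11] → █
    (6,1)@(13, 3): e=[16,17,5] → █
    (7,1)@(15, 3): e=[12,27,-1] → ·
    (10,1)@(21, 3): e=[0,57,-19] → ·  [on edge]
    (5,2)@(11, 5): e=[8,-1,31] → ·
    (6,2)@(13, 5): e=[4,9,25] → █
    (7,2)@(15, 5): e=[0,19,19] → █  [on edge]
    (8,2)@(17, 5): e=[-4,29,13] → ·
    (4,3)@(9, 7): e=[0,-19,57] → ·  [on edge]
    (6,3)@(13, 7): e=[-8,1,45] → ·
    (7,3)@(15, 7): e=[-12,11,39] → ·
  covered (4 px):
    · · · · · · · · · · ·
    · · · · · █ █ · · · ·
    · · · · · · █ █ · · ·
    · · · · · · · · · · ·

Z-buffer (winner per pixel, '.' = empty):
  . . 0 . . . . . . . .
  . 0 0 0 0 1 1 . . . .
  . 0 0 0 0 0 0 1 . . .
  0 . . . . . . . . . .

Answer: 0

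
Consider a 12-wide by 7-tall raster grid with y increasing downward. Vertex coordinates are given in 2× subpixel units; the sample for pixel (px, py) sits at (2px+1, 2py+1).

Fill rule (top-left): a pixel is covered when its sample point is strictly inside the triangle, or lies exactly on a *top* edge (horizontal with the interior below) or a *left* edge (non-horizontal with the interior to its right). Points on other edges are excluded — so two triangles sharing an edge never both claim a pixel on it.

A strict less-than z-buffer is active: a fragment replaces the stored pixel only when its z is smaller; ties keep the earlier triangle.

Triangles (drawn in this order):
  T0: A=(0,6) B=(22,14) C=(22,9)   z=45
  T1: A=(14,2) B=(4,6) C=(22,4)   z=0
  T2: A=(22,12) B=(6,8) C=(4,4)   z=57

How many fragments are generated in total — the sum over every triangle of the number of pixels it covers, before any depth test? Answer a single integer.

T0:
  2·area = 110  (B↔C swapped to make it positive)
  edge (0, 6)→(22, 9): d=(22,3) right/bottom  bias=-1
  edge (22, 9)→(22, 14): d=(0,5) right/bottom  bias=-1
  edge (22, 14)→(0, 6): d=(-22,-8) top-left  bias=+0
    (1,3)@(3, 7): e=[13,95,2] → █
    (2,3)@(5, 7): e=[7,85,18] → █
    (3,3)@(7, 7): e=[1,75,34] → █
    (4,3)@(9, 7): e=[-5,65,50] → ·
    (1,4)@(3, 9): e=[57,95,-42] → ·
    (2,4)@(5, 9): e=[51,85,-26] → ·
    (3,4)@(7, 9): e=[45,75,-10] → ·
    (4,4)@(9, 9): e=[39,65,6] → █
    (5,4)@(11, 9): e=[33,55,22] → █
    (6,4)@(13, 9): e=[27,45,38] → █
    (7,4)@(15, 9): e=[21,35,54] → █
    (8,4)@(17, 9): e=[15,25,70] → █
  covered (15 px):
    · · · · · · · · · · · ·
    · · · · · · · · · · · ·
    · · · · · · · · · · · ·
    · █ █ █ · · · · · · · ·
    · · · · █ █ █ █ █ █ █ ·
    · · · · · · · █ █ █ █ ·
    · · · · · · · · · · █ ·
T1:
  2·area = 52  (B↔C swapped to make it positive)
  edge (14, 2)→(22, 4): d=(8,2) right/bottom  bias=-1
  edge (22, 4)→(4, 6): d=(-18,2) right/bottom  bias=-1
  edge (4, 6)→(14, 2): d=(10,-4) top-left  bias=+0
    (6,1)@(13, 3): e=[10,36,6] → █
    (7,1)@(15, 3): e=[6,32,14] → █
    (8,1)@(17, 3): e=[2,28,22] → █
    (9,1)@(19, 3): e=[-2,24,30] → ·
    (3,2)@(7, 5): e=[38,12,2] → █
    (4,2)@(9, 5): e=[34,8,10] → █
    (5,2)@(11, 5): e=[30,4,18] → █
    (6,2)@(13, 5): e=[26,0,26] → ·  [on edge]
    (7,2)@(15, 5): e=[22,-4,34] → ·
    (8,2)@(17, 5): e=[18,-8,42] → ·
    (3,3)@(7, 7): e=[54,-24,22] → ·
    (4,3)@(9, 7): e=[50,-28,30] → ·
  covered (6 px):
    · · · · · · · · · · · ·
    · · · · · · █ █ █ · · ·
    · · · █ █ █ · · · · · ·
    · · · · · · · · · · · ·
    · · · · · · · · · · · ·
    · · · · · · · · · · · ·
    · · · · · · · · · · · ·
T2:
  2·area = 56
  edge (22, 12)→(6, 8): d=(-16,-4) top-left  bias=+0
  edge (6, 8)→(4, 4): d=(-2,-4) top-left  bias=+0
  edge (4, 4)→(22, 12): d=(18,8) right/bottom  bias=-1
    (2,2)@(5, 5): e=[44,2,10] → █
    (3,2)@(7, 5): e=[52,10,-6] → ·
    (2,3)@(5, 7): e=[12,-2,46] → ·
    (3,3)@(7, 7): e=[20,6,30] → █
    (4,3)@(9, 7): e=[28,14,14] → █
    (5,3)@(11, 7): e=[36,22,-2] → ·
    (3,4)@(7, 9): e=[-12,2,66] → ·
    (4,4)@(9, 9): e=[-4,10,50] → ·
    (5,4)@(11, 9): e=[4,18,34] → █
    (6,4)@(13, 9): e=[12,26,18] → █
    (7,4)@(15, 9): e=[20,34,2] → █
    (8,4)@(17, 9): e=[28,42,-14] → ·
  covered (7 px):
    · · · · · · · · · · · ·
    · · · · · · · · · · · ·
    · · █ · · · · · · · · ·
    · · · █ █ · · · · · · ·
    · · · · · █ █ █ · · · ·
    · · · · · · · · · █ · ·
    · · · · · · · · · · · ·

Result: 28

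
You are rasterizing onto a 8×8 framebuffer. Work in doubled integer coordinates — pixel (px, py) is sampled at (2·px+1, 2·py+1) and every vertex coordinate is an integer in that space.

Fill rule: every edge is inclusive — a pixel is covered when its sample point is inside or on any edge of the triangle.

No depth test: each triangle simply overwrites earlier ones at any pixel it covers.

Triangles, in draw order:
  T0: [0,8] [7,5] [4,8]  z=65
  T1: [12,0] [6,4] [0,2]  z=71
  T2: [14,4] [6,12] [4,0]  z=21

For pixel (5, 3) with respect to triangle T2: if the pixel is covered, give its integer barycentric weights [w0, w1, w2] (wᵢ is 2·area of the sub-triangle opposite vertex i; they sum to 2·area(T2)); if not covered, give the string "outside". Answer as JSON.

T0:
  2·area = 12
  edge (0, 8)→(7, 5): d=(7,-3) inclusive
  edge (7, 5)→(4, 8): d=(-3,3) inclusive
  edge (4, 8)→(0, 8): d=(-4,0) inclusive
    (5,0)@(11, 1): e=[-16,0,28] → .  [on edge]
    (4,1)@(9, 3): e=[-8,0,20] → .  [on edge]
    (3,2)@(7, 5): e=[0,0,12] → X  [on edge]
    (4,2)@(9, 5): e=[6,-6,12] → .
    (1,3)@(3, 7): e=[2,6,4] → X
    (2,3)@(5, 7): e=[8,0,4] → X  [on edge]
    (3,3)@(7, 7): e=[14,-6,4] → .
    (1,4)@(3, 9): e=[16,0,-4] → .  [on edge]
    (2,4)@(5, 9): e=[22,-6,-4] → .
    (0,5)@(1, 11): e=[24,0,-12] → .  [on edge]
  covered (3 px):
    . . . . . . . .
    . . . . . . . .
    . . . X . . . .
    . X X . . . . .
    . . . . . . . .
    . . . . . . . .
    . . . . . . . .
    . . . . . . . .
T1:
  2·area = 36
  edge (12, 0)→(6, 4): d=(-6,4) inclusive
  edge (6, 4)→(0, 2): d=(-6,-2) inclusive
  edge (0, 2)→(12, 0): d=(12,-2) inclusive
    (3,0)@(7, 1): e=[14,20,2] → X
    (4,0)@(9, 1): e=[6,24,6] → X
    (5,0)@(11, 1): e=[-2,28,10] → .
    (1,1)@(3, 3): e=[18,0,18] → X  [on edge]
    (2,1)@(5, 3): e=[10,4,22] → X
    (4,1)@(9, 3): e=[-6,12,30] → .
    (1,2)@(3, 5): e=[6,-12,42] → .
    (2,2)@(5, 5): e=[-2,-8,46] → .
    (3,2)@(7, 5): e=[-10,-4,50] → .
    (4,2)@(9, 5): e=[-18,0,54] → .  [on edge]
    (7,3)@(15, 7): e=[-54,0,90] → .  [on edge]
  covered (5 px):
    . . . X X . . .
    . X X X . . . .
    . . . . . . . .
    . . . . . . . .
    . . . . . . . .
    . . . . . . . .
    . . . . . . . .
    . . . . . . . .
T2:
  2·area = 112
  edge (14, 4)→(6, 12): d=(-8,8) inclusive
  edge (6, 12)→(4, 0): d=(-2,-12) inclusive
  edge (4, 0)→(14, 4): d=(10,4) inclusive
    (2,0)@(5, 1): e=[96,10,6] → X
    (3,0)@(7, 1): e=[80,34,-2] → .
    (2,1)@(5, 3): e=[80,6,26] → X
    (3,1)@(7, 3): e=[64,30,18] → X
    (4,1)@(9, 3): e=[48,54,10] → X
    (5,1)@(11, 3): e=[32,78,2] → X
    (6,1)@(13, 3): e=[16,102,-6] → .
    (7,1)@(15, 3): e=[0,126,-14] → .  [on edge]
    (2,2)@(5, 5): e=[64,2,46] → X
    (6,2)@(13, 5): e=[0,98,14] → X  [on edge]
    (7,2)@(15, 5): e=[-16,122,6] → .
    (2,3)@(5, 7): e=[48,-2,66] → .
    (5,3)@(11, 7): e=[0,70,42] → X  [on edge]
    (4,4)@(9, 9): e=[0,42,70] → X  [on edge]
    (3,5)@(7, 11): e=[0,14,98] → X  [on edge]
    (2,6)@(5, 13): e=[0,-14,126] → .  [on edge]
    (1,7)@(3, 15): e=[0,-42,154] → .  [on edge]
  covered (16 px):
    . . X . . . . .
    . . X X X X . .
    . . X X X X X .
    . . . X X X . .
    . . . X X . . .
    . . . X . . . .
    . . . . . . . .
    . . . . . . . .

Final: [70,42,0]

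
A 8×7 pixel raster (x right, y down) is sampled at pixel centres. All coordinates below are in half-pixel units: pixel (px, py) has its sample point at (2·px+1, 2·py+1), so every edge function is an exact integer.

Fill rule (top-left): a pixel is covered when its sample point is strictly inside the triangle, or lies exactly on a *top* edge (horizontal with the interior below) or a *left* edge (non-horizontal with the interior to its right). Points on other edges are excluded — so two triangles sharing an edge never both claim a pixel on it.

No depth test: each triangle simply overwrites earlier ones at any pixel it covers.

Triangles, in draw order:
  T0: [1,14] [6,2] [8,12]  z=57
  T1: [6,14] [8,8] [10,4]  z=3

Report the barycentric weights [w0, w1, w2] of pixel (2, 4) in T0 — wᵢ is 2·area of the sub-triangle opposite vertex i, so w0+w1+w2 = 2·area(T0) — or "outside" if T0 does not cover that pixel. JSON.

T0:
  2·area = 74
  edge (1, 14)→(6, 2): d=(5,-12) top-left  bias=+0
  edge (6, 2)→(8, 12): d=(2,10) right/bottom  bias=-1
  edge (8, 12)→(1, 14): d=(-7,2) right/bottom  bias=-1
    (2,2)@(5, 5): e=[3,16,55] → █
    (3,2)@(7, 5): e=[27,-4,51] → ·
    (2,3)@(5, 7): e=[13,20,41] → █
    (3,3)@(7, 7): e=[37,0,37] → ·  [on edge]
    (2,4)@(5, 9): e=[23,24,27] → █
    (3,4)@(7, 9): e=[47,4,23] → █
    (4,4)@(9, 9): e=[71,-16,19] → ·
    (1,5)@(3, 11): e=[9,48,17] → █
    (4,5)@(9, 11): e=[81,-12,5] → ·
    (1,6)@(3, 13): e=[19,52,3] → █
    (2,6)@(5, 13): e=[43,32,-1] → ·
    (3,6)@(7, 13): e=[67,12,-5] → ·
  covered (8 px):
    · · · · · · · ·
    · · · · · · · ·
    · · █ · · · · ·
    · · █ · · · · ·
    · · █ █ · · · ·
    · █ █ █ · · · ·
    · █ · · · · · ·
T1:
  2·area = 4
  edge (6, 14)→(8, 8): d=(2,-6) top-left  bias=+0
  edge (8, 8)→(10, 4): d=(2,-4) top-left  bias=+0
  edge (10, 4)→(6, 14): d=(-4,10) right/bottom  bias=-1
    (4,2)@(9, 5): e=[0,-2,6] → ·  [on edge]
    (3,5)@(7, 11): e=[0,2,2] → █  [on edge]
    (4,5)@(9, 11): e=[12,10,-18] → ·
    (3,6)@(7, 13): e=[4,6,-6] → ·
  covered (1 px):
    · · · · · · · ·
    · · · · · · · ·
    · · · · · · · ·
    · · · · · · · ·
    · · · · · · · ·
    · · · █ · · · ·
    · · · · · · · ·

Result: [24,27,23]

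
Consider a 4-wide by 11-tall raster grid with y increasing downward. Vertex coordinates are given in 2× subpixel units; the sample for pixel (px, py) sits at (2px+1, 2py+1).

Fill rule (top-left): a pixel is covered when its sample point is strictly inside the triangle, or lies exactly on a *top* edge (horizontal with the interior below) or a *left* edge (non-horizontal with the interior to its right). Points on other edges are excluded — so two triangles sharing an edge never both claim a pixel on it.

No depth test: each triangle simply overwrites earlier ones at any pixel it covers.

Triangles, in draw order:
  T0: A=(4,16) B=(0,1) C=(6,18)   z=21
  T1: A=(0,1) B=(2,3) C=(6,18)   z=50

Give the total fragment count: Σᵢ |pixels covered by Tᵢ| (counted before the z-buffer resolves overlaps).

T0:
  2·area = 22
  edge (4, 16)→(0, 1): d=(-4,-15) top-left  bias=+0
  edge (0, 1)→(6, 18): d=(6,17) right/bottom  bias=-1
  edge (6, 18)→(4, 16): d=(-2,-2) top-left  bias=+0
    (1,5)@(3, 11): e=[5,9,8] → X
    (2,5)@(5, 11): e=[35,-25,12] → .
    (0,6)@(1, 13): e=[-33,55,0] → .  [on edge]
    (1,6)@(3, 13): e=[-3,21,4] → .
    (1,7)@(3, 15): e=[-11,33,0] → .  [on edge]
    (2,8)@(5, 17): e=[11,11,0] → X  [on edge]
    (3,8)@(7, 17): e=[41,-23,4] → .
    (2,9)@(5, 19): e=[3,23,-4] → .
    (3,9)@(7, 19): e=[33,-11,0] → .  [on edge]
  covered (2 px):
    . . . .
    . . . .
    . . . .
    . . . .
    . . . .
    . X . .
    . . . .
    . . . .
    . . X .
    . . . .
    . . . .
T1:
  2·area = 22
  edge (0, 1)→(2, 3): d=(2,2) right/bottom  bias=-1
  edge (2, 3)→(6, 18): d=(4,15) right/bottom  bias=-1
  edge (6, 18)→(0, 1): d=(-6,-17) top-left  bias=+0
    (0,1)@(1, 3): e=[2,15,5] → X
    (1,1)@(3, 3): e=[-2,-15,39] → .
    (0,2)@(1, 5): e=[6,23,-7] → .
    (1,3)@(3, 7): e=[6,1,15] → X
    (2,3)@(5, 7): e=[2,-29,49] → .
    (1,4)@(3, 9): e=[10,9,3] → X
    (2,4)@(5, 9): e=[6,-21,37] → .
    (1,5)@(3, 11): e=[14,17,-9] → .
    (2,7)@(5, 15): e=[18,3,1] → X
    (3,7)@(7, 15): e=[14,-27,35] → .
    (2,8)@(5, 17): e=[22,11,-11] → .
  covered (4 px):
    . . . .
    X . . .
    . . . .
    . X . .
    . X . .
    . . . .
    . . . .
    . . X .
    . . . .
    . . . .
    . . . .

Result: 6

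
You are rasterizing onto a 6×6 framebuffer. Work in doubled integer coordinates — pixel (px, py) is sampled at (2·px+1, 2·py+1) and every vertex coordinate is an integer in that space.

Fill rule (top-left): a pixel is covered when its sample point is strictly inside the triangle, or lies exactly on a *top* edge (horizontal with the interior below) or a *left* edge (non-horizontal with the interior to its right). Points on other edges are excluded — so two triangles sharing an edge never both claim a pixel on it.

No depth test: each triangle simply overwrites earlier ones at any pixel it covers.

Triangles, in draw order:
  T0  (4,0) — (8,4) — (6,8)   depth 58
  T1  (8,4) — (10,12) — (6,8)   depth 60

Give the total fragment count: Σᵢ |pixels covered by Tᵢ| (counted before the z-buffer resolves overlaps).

T0:
  2·area = 24
  edge (4, 0)→(8, 4): d=(4,4) right/bottom  bias=-1
  edge (8, 4)→(6, 8): d=(-2,4) right/bottom  bias=-1
  edge (6, 8)→(4, 0): d=(-2,-8) top-left  bias=+0
    (2,0)@(5, 1): e=[0,18,6] → .  [on edge]
    (2,1)@(5, 3): e=[8,14,2] → X
    (3,1)@(7, 3): e=[0,6,18] → .  [on edge]
    (2,2)@(5, 5): e=[16,10,-2] → .
    (3,2)@(7, 5): e=[8,2,14] → X
    (4,2)@(9, 5): e=[0,-6,30] → .  [on edge]
    (3,3)@(7, 7): e=[16,-2,10] → .
    (5,3)@(11, 7): e=[0,-18,42] → .  [on edge]
  covered (2 px):
    . . . . . .
    . . X . . .
    . . . X . .
    . . . . . .
    . . . . . .
    . . . . . .
T1:
  2·area = 24
  edge (8, 4)→(10, 12): d=(2,8) right/bottom  bias=-1
  edge (10, 12)→(6, 8): d=(-4,-4) top-left  bias=+0
  edge (6, 8)→(8, 4): d=(2,-4) top-left  bias=+0
    (0,1)@(1, 3): e=[54,0,-30] → .  [on edge]
    (1,2)@(3, 5): e=[42,0,-18] → .  [on edge]
    (2,3)@(5, 7): e=[30,0,-6] → .  [on edge]
    (3,3)@(7, 7): e=[14,8,2] → X
    (4,3)@(9, 7): e=[-2,16,10] → .
    (3,4)@(7, 9): e=[18,0,6] → X  [on edge]
    (4,4)@(9, 9): e=[2,8,14] → X
    (5,4)@(11, 9): e=[-14,16,22] → .
    (3,5)@(7, 11): e=[22,-8,10] → .
    (4,5)@(9, 11): e=[6,0,18] → X  [on edge]
    (5,5)@(11, 11): e=[-10,8,26] → .
  covered (4 px):
    . . . . . .
    . . . . . .
    . . . . . .
    . . . X . .
    . . . X X .
    . . . . X .

Final: 6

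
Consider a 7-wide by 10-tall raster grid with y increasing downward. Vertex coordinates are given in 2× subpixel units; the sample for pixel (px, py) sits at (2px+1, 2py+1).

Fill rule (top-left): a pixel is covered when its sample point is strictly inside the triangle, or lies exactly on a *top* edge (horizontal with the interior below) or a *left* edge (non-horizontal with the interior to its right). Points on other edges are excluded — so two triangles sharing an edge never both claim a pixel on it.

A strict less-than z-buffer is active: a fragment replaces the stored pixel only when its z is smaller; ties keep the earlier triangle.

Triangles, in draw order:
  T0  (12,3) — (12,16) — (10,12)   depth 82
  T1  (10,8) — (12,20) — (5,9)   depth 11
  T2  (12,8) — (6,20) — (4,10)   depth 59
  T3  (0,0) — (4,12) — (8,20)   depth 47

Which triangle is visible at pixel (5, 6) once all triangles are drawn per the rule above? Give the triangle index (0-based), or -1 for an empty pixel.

T0:
  2·area = 26
  edge (12, 3)→(12, 16): d=(0,13) right/bottom  bias=-1
  edge (12, 16)→(10, 12): d=(-2,-4) top-left  bias=+0
  edge (10, 12)→(12, 3): d=(2,-9) top-left  bias=+0
    (5,4)@(11, 9): e=[13,10,3] → X
    (6,4)@(13, 9): e=[-13,18,21] → .
    (5,5)@(11, 11): e=[13,6,7] → X
    (6,5)@(13, 11): e=[-13,14,25] → .
    (5,6)@(11, 13): e=[13,2,11] → X
    (6,6)@(13, 13): e=[-13,10,29] → .
    (5,7)@(11, 15): e=[13,-2,15] → .
  covered (3 px):
    . . . . . . .
    . . . . . . .
    . . . . . . .
    . . . . . . .
    . . . . . X .
    . . . . . X .
    . . . . . X .
    . . . . . . .
    . . . . . . .
    . . . . . . .
T1:
  2·area = 62
  edge (10, 8)→(12, 20): d=(2,12) right/bottom  bias=-1
  edge (12, 20)→(5, 9): d=(-7,-11) top-left  bias=+0
  edge (5, 9)→(10, 8): d=(5,-1) top-left  bias=+0
    (2,4)@(5, 9): e=[62,0,0] → X  [on edge]
    (3,4)@(7, 9): e=[38,22,2] → X
    (4,4)@(9, 9): e=[14,44,4] → X
    (5,4)@(11, 9): e=[-10,66,6] → .
    (2,5)@(5, 11): e=[66,-14,10] → .
    (3,5)@(7, 11): e=[42,8,12] → X
    (5,5)@(11, 11): e=[-6,52,16] → .
    (3,6)@(7, 13): e=[46,-6,22] → .
    (4,6)@(9, 13): e=[22,16,24] → X
    (5,6)@(11, 13): e=[-2,38,26] → .
    (4,7)@(9, 15): e=[26,2,34] → X
    (5,7)@(11, 15): e=[2,24,36] → X
  covered (9 px):
    . . . . . . .
    . . . . . . .
    . . . . . . .
    . . . . . . .
    . . X X X . .
    . . . X X . .
    . . . . X . .
    . . . . X X .
    . . . . . X .
    . . . . . . .
T2:
  2·area = 84
  edge (12, 8)→(6, 20): d=(-6,12) right/bottom  bias=-1
  edge (6, 20)→(4, 10): d=(-2,-10) top-left  bias=+0
  edge (4, 10)→(12, 8): d=(8,-2) top-left  bias=+0
    (1,2)@(3, 5): e=[126,0,-42] → .  [on edge]
    (4,4)@(9, 9): e=[30,52,2] → X
    (5,4)@(11, 9): e=[6,72,6] → X
    (6,4)@(13, 9): e=[-18,92,10] → .
    (2,5)@(5, 11): e=[66,8,10] → X
    (3,5)@(7, 11): e=[42,28,14] → X
    (5,5)@(11, 11): e=[-6,68,22] → .
    (2,6)@(5, 13): e=[54,4,26] → X
    (5,6)@(11, 13): e=[-18,64,38] → .
    (2,7)@(5, 15): e=[42,0,42] → X  [on edge]
    (4,7)@(9, 15): e=[-6,40,50] → .
    (2,8)@(5, 17): e=[30,-4,58] → .
  covered (11 px):
    . . . . . . .
    . . . . . . .
    . . . . . . .
    . . . . . . .
    . . . . X X .
    . . X X X . .
    . . X X X . .
    . . X X . . .
    . . . X . . .
    . . . . . . .
T3:
  2·area = 16  (B↔C swapped to make it positive)
  edge (0, 0)→(8, 20): d=(8,20) right/bottom  bias=-1
  edge (8, 20)→(4, 12): d=(-4,-8) top-left  bias=+0
  edge (4, 12)→(0, 0): d=(-4,-12) top-left  bias=+0
    (0,1)@(1, 3): e=[4,12,0] → X  [on edge]
    (1,1)@(3, 3): e=[-36,28,24] → .
    (0,2)@(1, 5): e=[20,4,-8] → .
    (1,4)@(3, 9): e=[12,4,0] → X  [on edge]
    (2,4)@(5, 9): e=[-28,20,24] → .
    (1,5)@(3, 11): e=[28,-4,-8] → .
    (2,6)@(5, 13): e=[4,4,8] → X
    (3,6)@(7, 13): e=[-36,20,32] → .
    (2,7)@(5, 15): e=[20,-4,0] → .  [on edge]
  covered (3 px):
    . . . . . . .
    X . . . . . .
    . . . . . . .
    . . . . . . .
    . X . . . . .
    . . . . . . .
    . . X . . . .
    . . . . . . .
    . . . . . . .
    . . . . . . .

Z-buffer (winner per pixel, '.' = empty):
  . . . . . . .
  3 . . . . . .
  . . . . . . .
  . . . . . . .
  . 3 1 1 1 2 .
  . . 2 1 1 0 .
  . . 3 2 1 0 .
  . . 2 2 1 1 .
  . . . 2 . 1 .
  . . . . . . .

Answer: 0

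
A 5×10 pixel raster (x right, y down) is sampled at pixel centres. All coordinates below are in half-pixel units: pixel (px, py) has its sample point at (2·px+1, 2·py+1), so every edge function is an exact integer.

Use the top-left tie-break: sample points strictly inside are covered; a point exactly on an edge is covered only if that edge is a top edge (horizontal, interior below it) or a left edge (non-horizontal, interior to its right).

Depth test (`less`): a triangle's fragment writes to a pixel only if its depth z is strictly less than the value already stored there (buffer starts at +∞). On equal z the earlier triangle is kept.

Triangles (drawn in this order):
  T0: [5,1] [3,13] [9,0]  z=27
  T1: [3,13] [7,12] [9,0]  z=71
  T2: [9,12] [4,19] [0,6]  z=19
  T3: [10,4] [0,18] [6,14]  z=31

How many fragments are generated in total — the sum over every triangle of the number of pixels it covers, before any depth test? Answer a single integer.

T0:
  2·area = 46  (B↔C swapped to make it positive)
  edge (5, 1)→(9, 0): d=(4,-1) top-left  bias=+0
  edge (9, 0)→(3, 13): d=(-6,13) right/bottom  bias=-1
  edge (3, 13)→(5, 1): d=(2,-12) top-left  bias=+0
    (2,0)@(5, 1): e=[0,46,0] → #  [on edge]
    (3,0)@(7, 1): e=[2,20,24] → #
    (4,0)@(9, 1): e=[4,-6,48] → ·
    (2,1)@(5, 3): e=[8,34,4] → #
    (4,1)@(9, 3): e=[12,-18,52] → ·
    (2,2)@(5, 5): e=[16,22,8] → #
    (3,2)@(7, 5): e=[18,-4,32] → ·
    (2,3)@(5, 7): e=[24,10,12] → #
    (3,3)@(7, 7): e=[26,-16,36] → ·
    (2,4)@(5, 9): e=[32,-2,16] → ·
    (1,6)@(3, 13): e=[46,0,0] → ·  [on edge]
  covered (6 px):
    · · # # ·
    · · # # ·
    · · # · ·
    · · # · ·
    · · · · ·
    · · · · ·
    · · · · ·
    · · · · ·
    · · · · ·
    · · · · ·
T1:
  2·area = 46  (B↔C swapped to make it positive)
  edge (3, 13)→(9, 0): d=(6,-13) top-left  bias=+0
  edge (9, 0)→(7, 12): d=(-2,12) right/bottom  bias=-1
  edge (7, 12)→(3, 13): d=(-4,1) right/bottom  bias=-1
    (3,2)@(7, 5): e=[4,14,28] → #
    (4,2)@(9, 5): e=[30,-10,26] → ·
    (3,3)@(7, 7): e=[16,10,20] → #
    (4,3)@(9, 7): e=[42,-14,18] → ·
    (2,4)@(5, 9): e=[2,30,14] → #
    (4,4)@(9, 9): e=[54,-18,10] → ·
    (2,5)@(5, 11): e=[14,26,6] → #
    (4,5)@(9, 11): e=[66,-22,2] → ·
    (1,6)@(3, 13): e=[0,46,0] → ·  [on edge]
    (2,6)@(5, 13): e=[26,22,-2] → ·
    (3,6)@(7, 13): e=[52,-2,-4] → ·
  covered (6 px):
    · · · · ·
    · · · · ·
    · · · # ·
    · · · # ·
    · · # # ·
    · · # # ·
    · · · · ·
    · · · · ·
    · · · · ·
    · · · · ·
T2:
  2·area = 93
  edge (9, 12)→(4, 19): d=(-5,7) right/bottom  bias=-1
  edge (4, 19)→(0, 6): d=(-4,-13) top-left  bias=+0
  edge (0, 6)→(9, 12): d=(9,6) right/bottom  bias=-1
    (0,3)@(1, 7): e=[81,9,3] → #
    (1,3)@(3, 7): e=[67,35,-9] → ·
    (0,4)@(1, 9): e=[71,1,21] → #
    (1,4)@(3, 9): e=[57,27,9] → #
    (2,4)@(5, 9): e=[43,53,-3] → ·
    (0,5)@(1, 11): e=[61,-7,39] → ·
    (1,5)@(3, 11): e=[47,19,27] → #
    (2,5)@(5, 11): e=[33,45,15] → #
    (3,5)@(7, 11): e=[19,71,3] → #
    (4,5)@(9, 11): e=[5,97,-9] → ·
    (1,6)@(3, 13): e=[37,11,45] → #
    (4,6)@(9, 13): e=[-5,89,9] → ·
  covered (12 px):
    · · · · ·
    · · · · ·
    · · · · ·
    # · · · ·
    # # · · ·
    · # # # ·
    · # # # ·
    · # # · ·
    · · # · ·
    · · · · ·
T3:
  2·area = 44  (B↔C swapped to make it positive)
  edge (10, 4)→(6, 14): d=(-4,10) right/bottom  bias=-1
  edge (6, 14)→(0, 18): d=(-6,4) right/bottom  bias=-1
  edge (0, 18)→(10, 4): d=(10,-14) top-left  bias=+0
    (3,4)@(7, 9): e=[10,26,8] → #
    (4,4)@(9, 9): e=[-10,18,36] → ·
    (2,5)@(5, 11): e=[22,22,0] → #  [on edge]
    (4,5)@(9, 11): e=[-18,6,56] → ·
    (2,6)@(5, 13): e=[14,10,20] → #
    (3,6)@(7, 13): e=[-6,2,48] → ·
    (1,7)@(3, 15): e=[26,6,12] → #
    (2,7)@(5, 15): e=[6,-2,40] → ·
    (0,8)@(1, 17): e=[38,2,4] → #
    (1,8)@(3, 17): e=[18,-6,32] → ·
    (0,9)@(1, 19): e=[30,-10,24] → ·
  covered (6 px):
    · · · · ·
    · · · · ·
    · · · · ·
    · · · · ·
    · · · # ·
    · · # # ·
    · · # · ·
    · # · · ·
    # · · · ·
    · · · · ·

Final: 30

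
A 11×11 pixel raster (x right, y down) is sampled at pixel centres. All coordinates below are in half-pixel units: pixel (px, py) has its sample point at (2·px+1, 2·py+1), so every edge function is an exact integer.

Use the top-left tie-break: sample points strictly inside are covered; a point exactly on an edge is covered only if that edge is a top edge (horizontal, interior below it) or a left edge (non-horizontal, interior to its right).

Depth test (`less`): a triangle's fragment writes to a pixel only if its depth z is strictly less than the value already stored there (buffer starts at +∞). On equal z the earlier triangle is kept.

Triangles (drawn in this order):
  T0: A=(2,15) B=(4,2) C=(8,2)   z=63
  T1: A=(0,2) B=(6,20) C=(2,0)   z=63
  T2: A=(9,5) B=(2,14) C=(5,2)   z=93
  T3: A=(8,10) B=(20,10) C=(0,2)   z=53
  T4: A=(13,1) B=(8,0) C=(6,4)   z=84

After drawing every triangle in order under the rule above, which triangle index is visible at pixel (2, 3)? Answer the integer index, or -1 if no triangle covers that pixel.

T0:
  2·area = 52
  edge (2, 15)→(4, 2): d=(2,-13) top-left  bias=+0
  edge (4, 2)→(8, 2): d=(4,0) top-left  bias=+0
  edge (8, 2)→(2, 15): d=(-6,13) right/bottom  bias=-1
    (2,1)@(5, 3): e=[15,4,33] → █
    (3,1)@(7, 3): e=[41,4,7] → █
    (4,1)@(9, 3): e=[67,4,-19] → ·
    (2,2)@(5, 5): e=[19,12,21] → █
    (3,2)@(7, 5): e=[45,12,-5] → ·
    (2,3)@(5, 7): e=[23,20,9] → █
    (3,3)@(7, 7): e=[49,20,-17] → ·
    (1,4)@(3, 9): e=[1,28,23] → █
    (2,4)@(5, 9): e=[27,28,-3] → ·
    (1,5)@(3, 11): e=[5,36,11] → █
    (2,5)@(5, 11): e=[31,36,-15] → ·
    (1,6)@(3, 13): e=[9,44,-1] → ·
  covered (6 px):
    · · · · · · · · · · ·
    · · █ █ · · · · · · ·
    · · █ · · · · · · · ·
    · · █ · · · · · · · ·
    · █ · · · · · · · · ·
    · █ · · · · · · · · ·
    · · · · · · · · · · ·
    · · · · · · · · · · ·
    · · · · · · · · · · ·
    · · · · · · · · · · ·
    · · · · · · · · · · ·
T1:
  2·area = 48  (B↔C swapped to make it positive)
  edge (0, 2)→(2, 0): d=(2,-2) top-left  bias=+0
  edge (2, 0)→(6, 20): d=(4,20) right/bottom  bias=-1
  edge (6, 20)→(0, 2): d=(-6,-18) top-left  bias=+0
    (0,0)@(1, 1): e=[0,24,24] → █  [on edge]
    (1,0)@(3, 1): e=[4,-16,60] → ·
    (0,1)@(1, 3): e=[4,32,12] → █
    (1,1)@(3, 3): e=[8,-8,48] → ·
    (0,2)@(1, 5): e=[8,40,0] → █  [on edge]
    (1,2)@(3, 5): e=[12,0,36] → ·  [on edge]
    (0,3)@(1, 7): e=[12,48,-12] → ·
    (1,3)@(3, 7): e=[16,8,24] → █
    (2,3)@(5, 7): e=[20,-32,60] → ·
    (1,4)@(3, 9): e=[20,16,12] → █
    (2,4)@(5, 9): e=[24,-24,48] → ·
    (1,5)@(3, 11): e=[24,24,0] → █  [on edge]
    (2,7)@(5, 15): e=[36,0,12] → ·  [on edge]
    (2,8)@(5, 17): e=[40,8,0] → █  [on edge]
  covered (7 px):
    █ · · · · · · · · · ·
    █ · · · · · · · · · ·
    █ · · · · · · · · · ·
    · █ · · · · · · · · ·
    · █ · · · · · · · · ·
    · █ · · · · · · · · ·
    · · · · · · · · · · ·
    · · · · · · · · · · ·
    · · █ · · · · · · · ·
    · · · · · · · · · · ·
    · · · · · · · · · · ·
T2:
  2·area = 57
  edge (9, 5)→(2, 14): d=(-7,9) right/bottom  bias=-1
  edge (2, 14)→(5, 2): d=(3,-12) top-left  bias=+0
  edge (5, 2)→(9, 5): d=(4,3) right/bottom  bias=-1
    (2,1)@(5, 3): e=[50,3,4] → █
    (3,1)@(7, 3): e=[32,27,-2] → ·
    (2,2)@(5, 5): e=[36,9,12] → █
    (3,2)@(7, 5): e=[18,33,6] → █
    (4,2)@(9, 5): e=[0,57,0] → ·  [on edge]
    (2,3)@(5, 7): e=[22,15,20] → █
    (4,3)@(9, 7): e=[-14,63,8] → ·
    (2,4)@(5, 9): e=[8,21,28] → █
    (3,4)@(7, 9): e=[-10,45,22] → ·
    (1,5)@(3, 11): e=[12,3,42] → █
    (2,5)@(5, 11): e=[-6,27,36] → ·
    (8,5)@(17, 11): e=[-114,171,0] → ·  [on edge]
  covered (7 px):
    · · · · · · · · · · ·
    · · █ · · · · · · · ·
    · · █ █ · · · · · · ·
    · · █ █ · · · · · · ·
    · · █ · · · · · · · ·
    · █ · · · · · · · · ·
    · · · · · · · · · · ·
    · · · · · · · · · · ·
    · · · · · · · · · · ·
    · · · · · · · · · · ·
    · · · · · · · · · · ·
T3:
  2·area = 96  (B↔C swapped to make it positive)
  edge (8, 10)→(0, 2): d=(-8,-8) top-left  bias=+0
  edge (0, 2)→(20, 10): d=(20,8) right/bottom  bias=-1
  edge (20, 10)→(8, 10): d=(-12,0) right/bottom  bias=-1
    (0,1)@(1, 3): e=[0,12,84] → █  [on edge]
    (1,1)@(3, 3): e=[16,-4,84] → ·
    (0,2)@(1, 5): e=[-16,52,60] → ·
    (1,2)@(3, 5): e=[0,36,60] → █  [on edge]
    (2,2)@(5, 5): e=[16,20,60] → █
    (3,2)@(7, 5): e=[32,4,60] → █
    (4,2)@(9, 5): e=[48,-12,60] → ·
    (1,3)@(3, 7): e=[-16,76,36] → ·
    (2,3)@(5, 7): e=[0,60,36] → █  [on edge]
    (4,3)@(9, 7): e=[32,28,36] → █
    (5,3)@(11, 7): e=[48,12,36] → █
    (6,3)@(13, 7): e=[64,-4,36] → ·
    (3,4)@(7, 9): e=[0,84,12] → █  [on edge]
    (4,5)@(9, 11): e=[0,108,-12] → ·  [on edge]
    (5,6)@(11, 13): e=[0,132,-36] → ·  [on edge]
    (6,7)@(13, 15): e=[0,156,-60] → ·  [on edge]
    (7,8)@(15, 17): e=[0,180,-84] → ·  [on edge]
    (8,9)@(17, 19): e=[0,204,-108] → ·  [on edge]
    (9,10)@(19, 21): e=[0,228,-132] → ·  [on edge]
  covered (14 px):
    · · · · · · · · · · ·
    █ · · · · · · · · · ·
    · █ █ █ · · · · · · ·
    · · █ █ █ █ · · · · ·
    · · · █ █ █ █ █ █ · ·
    · · · · · · · · · · ·
    · · · · · · · · · · ·
    · · · · · · · · · · ·
    · · · · · · · · · · ·
    · · · · · · · · · · ·
    · · · · · · · · · · ·
T4:
  2·area = 22  (B↔C swapped to make it positive)
  edge (13, 1)→(6, 4): d=(-7,3) right/bottom  bias=-1
  edge (6, 4)→(8, 0): d=(2,-4) top-left  bias=+0
  edge (8, 0)→(13, 1): d=(5,1) right/bottom  bias=-1
    (4,0)@(9, 1): e=[12,6,4] → █
    (5,0)@(11, 1): e=[6,14,2] → █
    (6,0)@(13, 1): e=[0,22,0] → ·  [on edge]
    (3,1)@(7, 3): e=[4,2,16] → █
    (4,1)@(9, 3): e=[-2,10,14] → ·
    (5,1)@(11, 3): e=[-8,18,12] → ·
    (3,2)@(7, 5): e=[-10,6,26] → ·
  covered (3 px):
    · · · · █ █ · · · · ·
    · · · █ · · · · · · ·
    · · · · · · · · · · ·
    · · · · · · · · · · ·
    · · · · · · · · · · ·
    · · · · · · · · · · ·
    · · · · · · · · · · ·
    · · · · · · · · · · ·
    · · · · · · · · · · ·
    · · · · · · · · · · ·
    · · · · · · · · · · ·

Z-buffer (winner per pixel, '.' = empty):
  1 . . . 4 4 . . . . .
  3 . 0 0 . . . . . . .
  1 3 3 3 . . . . . . .
  . 1 3 3 3 3 . . . . .
  . 0 2 3 3 3 3 3 3 . .
  . 0 . . . . . . . . .
  . . . . . . . . . . .
  . . . . . . . . . . .
  . . 1 . . . . . . . .
  . . . . . . . . . . .
  . . . . . . . . . . .

Answer: 3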